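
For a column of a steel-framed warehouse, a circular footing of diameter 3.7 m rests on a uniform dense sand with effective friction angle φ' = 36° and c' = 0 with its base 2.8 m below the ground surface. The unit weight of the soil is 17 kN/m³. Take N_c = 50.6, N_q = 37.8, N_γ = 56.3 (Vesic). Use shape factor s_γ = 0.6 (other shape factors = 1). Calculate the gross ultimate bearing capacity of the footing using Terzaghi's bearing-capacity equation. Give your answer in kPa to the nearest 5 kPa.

Overburden at base level: q = 17 × 2.8 = 47.6 kPa.
Surcharge term q·N_q = 47.6 × 37.8 = 1799.3 kPa; self-weight term 0.5·γ·B·N_γ·s_γ = 0.5 × 17 × 3.7 × 56.3 × 0.6 = 1062.4 kPa.
q_ult = 1799.3 + 1062.4 = 2861.7 kPa.

q_ult ≈ 2860 kPa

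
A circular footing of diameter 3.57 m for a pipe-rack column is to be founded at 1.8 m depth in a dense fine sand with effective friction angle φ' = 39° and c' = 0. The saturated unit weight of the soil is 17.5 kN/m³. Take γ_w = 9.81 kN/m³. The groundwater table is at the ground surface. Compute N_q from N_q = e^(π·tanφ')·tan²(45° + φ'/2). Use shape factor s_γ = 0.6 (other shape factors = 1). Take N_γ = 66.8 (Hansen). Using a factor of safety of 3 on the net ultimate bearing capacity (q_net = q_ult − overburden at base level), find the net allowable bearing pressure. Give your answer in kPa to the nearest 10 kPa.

N_q = e^(π·tan39°)·tan²(64.5°) = 55.96.
γ' = 17.5 − 9.81 = 7.69 kN/m³ (submerged throughout). q = 7.69 × 1.8 = 13.842 kPa; the same γ' applies in the ½γBN_γ term.
q·N_q = 13.842 × 55.957 = 774.56 kPa
0.5·γ·B·N_γ·s_γ = 0.5 × 7.69 × 3.57 × 66.8 × 0.6 = 550.16 kPa
q_ult = 774.56 + 550.16 = 1324.7 kPa.
q_net = 1324.7 − 13.842 = 1310.9 kPa.
q_all(net) = 1310.9 / 3 = 436.96 kPa.

q_all(net) ≈ 440 kPa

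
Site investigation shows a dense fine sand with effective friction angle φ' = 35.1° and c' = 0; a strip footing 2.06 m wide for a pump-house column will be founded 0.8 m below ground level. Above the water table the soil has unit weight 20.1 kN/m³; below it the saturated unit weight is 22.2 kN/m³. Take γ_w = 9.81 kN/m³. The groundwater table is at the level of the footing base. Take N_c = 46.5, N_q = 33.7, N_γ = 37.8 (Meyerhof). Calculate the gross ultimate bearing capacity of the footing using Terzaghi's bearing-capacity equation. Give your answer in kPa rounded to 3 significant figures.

q = γ·D_f = 20.1 × 0.8 = 16.08 kPa.
For the ½γBN_γ term take γ' = 22.2 − 9.81 = 12.39 kN/m³ (soil below base is submerged).
q·N_q = 16.08 × 33.7 = 541.9 kPa
0.5·γ·B·N_γ = 0.5 × 12.39 × 2.06 × 37.8 = 482.39 kPa
q_ult = 541.9 + 482.39 = 1024.3 kPa.

q_ult ≈ 1020 kPa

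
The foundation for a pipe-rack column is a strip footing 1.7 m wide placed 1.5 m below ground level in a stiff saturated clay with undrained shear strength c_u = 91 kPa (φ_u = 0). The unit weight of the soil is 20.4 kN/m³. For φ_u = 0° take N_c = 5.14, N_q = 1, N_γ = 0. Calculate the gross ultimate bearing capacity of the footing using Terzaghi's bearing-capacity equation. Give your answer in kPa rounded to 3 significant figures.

Overburden at base level: q = 20.4 × 1.5 = 30.6 kPa.
Cohesion term c·N_c = 91 × 5.14 = 467.74 kPa; surcharge term q·N_q = 30.6 × 1 = 30.6 kPa.
q_ult = 467.74 + 30.6 = 498.34 kPa.

q_ult ≈ 498 kPa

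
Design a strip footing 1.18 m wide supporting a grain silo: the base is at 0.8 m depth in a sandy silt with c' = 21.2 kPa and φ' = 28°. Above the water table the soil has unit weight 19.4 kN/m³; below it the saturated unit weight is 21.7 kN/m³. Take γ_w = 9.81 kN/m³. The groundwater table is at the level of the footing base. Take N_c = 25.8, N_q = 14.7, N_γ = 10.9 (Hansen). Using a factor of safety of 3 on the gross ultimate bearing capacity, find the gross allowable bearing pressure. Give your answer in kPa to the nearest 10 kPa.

Effective surcharge at the founding depth q = γ·D_f = 19.4 × 0.8 = 15.52 kPa.
The water table coincides with the base, so in the self-weight term γ → γ' = 11.89 kN/m³.
q_ult = c·N_c + q·N_q + 0.5·γ·B·N_γ
     = 21.2 × 25.8 + 15.52 × 14.7 + 0.5 × 11.89 × 1.18 × 10.9
     = 546.96 + 228.14 + 76.465 = 851.57 kPa.
q_all = 851.57 / 3 = 283.86 kPa.

q_all ≈ 280 kPa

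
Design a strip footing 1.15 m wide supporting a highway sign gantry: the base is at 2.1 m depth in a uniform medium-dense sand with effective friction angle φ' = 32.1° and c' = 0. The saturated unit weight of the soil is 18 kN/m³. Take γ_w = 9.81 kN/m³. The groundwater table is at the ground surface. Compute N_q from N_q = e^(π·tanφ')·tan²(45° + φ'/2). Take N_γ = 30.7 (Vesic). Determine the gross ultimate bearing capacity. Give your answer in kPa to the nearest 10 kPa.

q_ult ≈ 550 kPa

tan32.1° = 0.6273, so N_q = e^(π×0.6273)·tan²(61.05°) = 7.176 × 3.268 = 23.45.
Water table at ground surface, so effective unit weight γ' = 18 − 9.81 = 8.19 kN/m³ is used throughout; overburden q = 8.19 × 2.1 = 17.199 kPa; the same γ' applies in the ½γBN_γ term.
Surcharge term q·N_q = 17.199 × 23.451 = 403.33 kPa; self-weight term 0.5·γ·B·N_γ = 0.5 × 8.19 × 1.15 × 30.7 = 144.57 kPa.
q_ult = 403.33 + 144.57 = 547.9 kPa.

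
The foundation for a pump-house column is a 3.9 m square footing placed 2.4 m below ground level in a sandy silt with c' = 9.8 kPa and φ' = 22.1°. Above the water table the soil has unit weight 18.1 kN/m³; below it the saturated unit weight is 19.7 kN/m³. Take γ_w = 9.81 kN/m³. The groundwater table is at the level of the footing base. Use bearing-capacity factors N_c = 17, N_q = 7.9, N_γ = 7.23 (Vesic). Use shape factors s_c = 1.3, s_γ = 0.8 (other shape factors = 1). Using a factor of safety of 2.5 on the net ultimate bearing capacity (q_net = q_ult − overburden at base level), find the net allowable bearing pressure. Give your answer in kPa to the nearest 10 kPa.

Overburden at base level: q = 18.1 × 2.4 = 43.44 kPa.
Below the base the soil is submerged, so the ½γBN_γ term uses γ' = 19.7 − 9.81 = 9.89 kN/m³.
Cohesion term c·N_c·s_c = 9.8 × 17 × 1.3 = 216.58 kPa; surcharge term q·N_q = 43.44 × 7.9 = 343.18 kPa; self-weight term 0.5·γ·B·N_γ·s_γ = 0.5 × 9.89 × 3.9 × 7.23 × 0.8 = 111.55 kPa.
q_ult = 216.58 + 343.18 + 111.55 = 671.3 kPa.
q_net = 671.3 − 43.44 = 627.86 kPa.
q_all(net) = 627.86 / 2.5 = 251.15 kPa.

q_all(net) ≈ 250 kPa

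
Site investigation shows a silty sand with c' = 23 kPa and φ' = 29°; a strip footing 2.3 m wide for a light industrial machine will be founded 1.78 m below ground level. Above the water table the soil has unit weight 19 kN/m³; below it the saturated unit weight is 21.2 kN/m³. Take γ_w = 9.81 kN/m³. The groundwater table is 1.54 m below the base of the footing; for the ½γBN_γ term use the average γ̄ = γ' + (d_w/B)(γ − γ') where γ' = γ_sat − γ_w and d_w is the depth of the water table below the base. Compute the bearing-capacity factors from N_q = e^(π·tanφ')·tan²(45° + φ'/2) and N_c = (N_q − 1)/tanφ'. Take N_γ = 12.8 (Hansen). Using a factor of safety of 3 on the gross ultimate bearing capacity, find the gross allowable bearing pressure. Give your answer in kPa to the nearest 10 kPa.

q_all ≈ 480 kPa

N_q = e^(π·tan29°)·tan²(59.5°) = 16.44; N_c = (N_q − 1)/tanφ' = 27.86.
Effective surcharge at the founding depth q = γ·D_f = 19 × 1.78 = 33.82 kPa.
With d_w = 1.54 m < B, γ̄ = 11.39 + (1.54/2.3) × (19 − 11.39) = 16.485 kN/m³.
q_ult = c·N_c + q·N_q + 0.5·γ·B·N_γ
     = 23 × 27.86 + 33.82 × 16.443 + 0.5 × 16.485 × 2.3 × 12.8
     = 640.79 + 556.11 + 242.66 = 1439.6 kPa.
q_all = 1439.6 / 3 = 479.86 kPa.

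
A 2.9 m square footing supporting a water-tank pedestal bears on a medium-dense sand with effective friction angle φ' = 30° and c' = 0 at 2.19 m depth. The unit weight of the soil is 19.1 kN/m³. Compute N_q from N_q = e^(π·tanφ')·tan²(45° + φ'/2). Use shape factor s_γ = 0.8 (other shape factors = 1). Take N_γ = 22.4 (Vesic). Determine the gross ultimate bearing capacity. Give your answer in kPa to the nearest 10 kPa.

tan30° = 0.5774, so N_q = e^(π×0.5774)·tan²(60°) = 6.134 × 3.0 = 18.4.
Overburden at base level: q = 19.1 × 2.19 = 41.829 kPa.
Surcharge term q·N_q = 41.829 × 18.401 = 769.7 kPa; self-weight term 0.5·γ·B·N_γ·s_γ = 0.5 × 19.1 × 2.9 × 22.4 × 0.8 = 496.29 kPa.
q_ult = 769.7 + 496.29 = 1266 kPa.

q_ult ≈ 1270 kPa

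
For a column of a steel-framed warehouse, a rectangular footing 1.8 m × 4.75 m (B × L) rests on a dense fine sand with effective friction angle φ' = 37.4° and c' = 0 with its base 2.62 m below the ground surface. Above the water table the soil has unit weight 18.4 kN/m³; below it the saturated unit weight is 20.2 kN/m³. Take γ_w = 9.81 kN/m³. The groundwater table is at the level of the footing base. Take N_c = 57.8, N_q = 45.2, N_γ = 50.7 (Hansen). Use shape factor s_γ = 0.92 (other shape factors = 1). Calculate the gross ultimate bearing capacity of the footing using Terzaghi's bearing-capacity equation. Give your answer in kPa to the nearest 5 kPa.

Overburden at base level: q = 18.4 × 2.62 = 48.208 kPa.
Below the base the soil is submerged, so the ½γBN_γ term uses γ' = 20.2 − 9.81 = 10.39 kN/m³.
Surcharge term q·N_q = 48.208 × 45.2 = 2179 kPa; self-weight term 0.5·γ·B·N_γ·s_γ = 0.5 × 10.39 × 1.8 × 50.7 × 0.92 = 436.17 kPa.
q_ult = 2179 + 436.17 = 2615.2 kPa.

q_ult ≈ 2615 kPa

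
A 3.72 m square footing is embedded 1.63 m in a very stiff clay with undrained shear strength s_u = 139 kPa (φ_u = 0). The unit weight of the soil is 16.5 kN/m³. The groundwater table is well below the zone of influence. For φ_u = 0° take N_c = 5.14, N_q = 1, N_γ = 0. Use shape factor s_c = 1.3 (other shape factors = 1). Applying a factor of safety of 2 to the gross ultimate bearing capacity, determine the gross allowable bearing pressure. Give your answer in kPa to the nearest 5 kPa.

q_all ≈ 480 kPa

Overburden at base level: q = 16.5 × 1.63 = 26.895 kPa.
Cohesion term c·N_c·s_c = 139 × 5.14 × 1.3 = 928.8 kPa; surcharge term q·N_q = 26.895 × 1 = 26.895 kPa.
q_ult = 928.8 + 26.895 = 955.69 kPa.
q_all = q_ult / FS = 955.69 / 2 = 477.85 kPa.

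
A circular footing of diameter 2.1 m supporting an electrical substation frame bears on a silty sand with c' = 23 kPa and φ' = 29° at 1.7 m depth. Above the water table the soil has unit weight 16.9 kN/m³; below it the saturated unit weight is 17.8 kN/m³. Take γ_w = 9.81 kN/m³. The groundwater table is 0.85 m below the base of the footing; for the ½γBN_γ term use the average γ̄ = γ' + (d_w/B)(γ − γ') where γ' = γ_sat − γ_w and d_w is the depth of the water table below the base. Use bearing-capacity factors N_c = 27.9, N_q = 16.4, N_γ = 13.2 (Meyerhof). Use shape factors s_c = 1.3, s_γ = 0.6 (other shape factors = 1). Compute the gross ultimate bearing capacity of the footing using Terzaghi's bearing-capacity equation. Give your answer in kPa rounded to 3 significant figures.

q_ult ≈ 1400 kPa

Overburden at base level: q = 16.9 × 1.7 = 28.73 kPa.
The water table is 0.85 m below the base (< B = 2.1 m), so the ½γBN_γ term uses γ̄ = γ' + (d_w/B)(γ − γ') = 7.99 + (0.85/2.1)(16.9 − 7.99) = 11.596 kN/m³.
Cohesion term c·N_c·s_c = 23 × 27.9 × 1.3 = 834.21 kPa; surcharge term q·N_q = 28.73 × 16.4 = 471.17 kPa; self-weight term 0.5·γ·B·N_γ·s_γ = 0.5 × 11.596 × 2.1 × 13.2 × 0.6 = 96.436 kPa.
q_ult = 834.21 + 471.17 + 96.436 = 1401.8 kPa.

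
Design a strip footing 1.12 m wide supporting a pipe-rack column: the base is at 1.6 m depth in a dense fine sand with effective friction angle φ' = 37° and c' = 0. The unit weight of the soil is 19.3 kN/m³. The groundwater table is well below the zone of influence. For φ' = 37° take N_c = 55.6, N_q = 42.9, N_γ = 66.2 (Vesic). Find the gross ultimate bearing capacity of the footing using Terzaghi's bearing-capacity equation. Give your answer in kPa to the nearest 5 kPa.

q_ult ≈ 2040 kPa

q = γ·D_f = 19.3 × 1.6 = 30.88 kPa.
q·N_q = 30.88 × 42.9 = 1324.8 kPa
0.5·γ·B·N_γ = 0.5 × 19.3 × 1.12 × 66.2 = 715.49 kPa
q_ult = 1324.8 + 715.49 = 2040.2 kPa.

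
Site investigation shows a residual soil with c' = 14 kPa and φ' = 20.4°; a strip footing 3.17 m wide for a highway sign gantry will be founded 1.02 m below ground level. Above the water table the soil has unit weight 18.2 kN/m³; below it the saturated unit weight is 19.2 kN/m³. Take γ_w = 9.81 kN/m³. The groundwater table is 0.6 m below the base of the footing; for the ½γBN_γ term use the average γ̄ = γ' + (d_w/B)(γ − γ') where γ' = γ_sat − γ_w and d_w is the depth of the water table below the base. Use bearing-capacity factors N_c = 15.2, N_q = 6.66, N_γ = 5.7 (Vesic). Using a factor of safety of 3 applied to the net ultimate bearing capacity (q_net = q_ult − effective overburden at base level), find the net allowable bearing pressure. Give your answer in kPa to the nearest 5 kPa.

q_all(net) ≈ 140 kPa

q = γ·D_f = 18.2 × 1.02 = 18.564 kPa.
γ' = 9.39 kN/m³; averaging over the depth B below the base, γ̄ = γ' + (d_w/B)(γ − γ') = 11.058 kN/m³.
c·N_c = 14 × 15.2 = 212.8 kPa
q·N_q = 18.564 × 6.66 = 123.64 kPa
0.5·γ·B·N_γ = 0.5 × 11.058 × 3.17 × 5.7 = 99.899 kPa
q_ult = 212.8 + 123.64 + 99.899 = 436.34 kPa.
Net ultimate: q_net = 436.34 − 18.564 = 417.77 kPa.
q_all(net) = 417.77 / 3 = 139.26 kPa.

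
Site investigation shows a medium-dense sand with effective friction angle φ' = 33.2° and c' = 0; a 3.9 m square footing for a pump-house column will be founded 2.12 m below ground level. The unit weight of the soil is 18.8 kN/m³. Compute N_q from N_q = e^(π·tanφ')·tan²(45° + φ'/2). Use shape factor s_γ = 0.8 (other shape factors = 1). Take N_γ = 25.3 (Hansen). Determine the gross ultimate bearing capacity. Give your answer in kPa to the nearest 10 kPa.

q_ult ≈ 1810 kPa

tan33.2° = 0.6544, so N_q = e^(π×0.6544)·tan²(61.6°) = 7.813 × 3.421 = 26.72.
Overburden at base level: q = 18.8 × 2.12 = 39.856 kPa.
Surcharge term q·N_q = 39.856 × 26.725 = 1065.1 kPa; self-weight term 0.5·γ·B·N_γ·s_γ = 0.5 × 18.8 × 3.9 × 25.3 × 0.8 = 742 kPa.
q_ult = 1065.1 + 742 = 1807.1 kPa.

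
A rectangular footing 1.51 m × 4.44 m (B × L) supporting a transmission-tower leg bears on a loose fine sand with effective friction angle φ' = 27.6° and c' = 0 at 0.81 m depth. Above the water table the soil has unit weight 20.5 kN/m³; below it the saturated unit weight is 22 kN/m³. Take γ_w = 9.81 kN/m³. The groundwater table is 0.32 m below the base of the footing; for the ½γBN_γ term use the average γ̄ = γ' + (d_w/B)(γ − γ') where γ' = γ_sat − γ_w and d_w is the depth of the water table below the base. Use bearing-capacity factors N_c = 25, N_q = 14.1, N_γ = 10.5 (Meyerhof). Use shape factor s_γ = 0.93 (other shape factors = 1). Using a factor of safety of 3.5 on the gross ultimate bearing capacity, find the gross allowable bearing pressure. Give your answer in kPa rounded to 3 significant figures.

q_all ≈ 96.3 kPa

Overburden at base level: q = 20.5 × 0.81 = 16.605 kPa.
The water table is 0.32 m below the base (< B = 1.51 m), so the ½γBN_γ term uses γ̄ = γ' + (d_w/B)(γ − γ') = 12.19 + (0.32/1.51)(20.5 − 12.19) = 13.951 kN/m³.
Surcharge term q·N_q = 16.605 × 14.1 = 234.13 kPa; self-weight term 0.5·γ·B·N_γ·s_γ = 0.5 × 13.951 × 1.51 × 10.5 × 0.93 = 102.86 kPa.
q_ult = 234.13 + 102.86 = 336.99 kPa.
q_all = 336.99 / 3.5 = 96.282 kPa.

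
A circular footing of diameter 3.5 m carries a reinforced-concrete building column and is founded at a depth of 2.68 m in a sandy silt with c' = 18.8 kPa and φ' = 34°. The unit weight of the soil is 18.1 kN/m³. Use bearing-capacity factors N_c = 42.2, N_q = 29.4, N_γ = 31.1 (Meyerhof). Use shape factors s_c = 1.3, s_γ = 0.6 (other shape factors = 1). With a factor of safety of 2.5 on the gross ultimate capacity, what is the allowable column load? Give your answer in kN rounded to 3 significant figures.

P_all ≈ 11700 kN

Overburden at base level: q = 18.1 × 2.68 = 48.508 kPa.
Cohesion term c·N_c·s_c = 18.8 × 42.2 × 1.3 = 1031.4 kPa; surcharge term q·N_q = 48.508 × 29.4 = 1426.1 kPa; self-weight term 0.5·γ·B·N_γ·s_γ = 0.5 × 18.1 × 3.5 × 31.1 × 0.6 = 591.06 kPa.
q_ult = 1031.4 + 1426.1 + 591.06 = 3048.6 kPa.
Gross allowable pressure q_all = 3048.6 / 2.5 = 1219.4 kPa.
Footing area = 9.6211 m², so allowable column load = 1219.4 × 9.6211 = 11732 kN.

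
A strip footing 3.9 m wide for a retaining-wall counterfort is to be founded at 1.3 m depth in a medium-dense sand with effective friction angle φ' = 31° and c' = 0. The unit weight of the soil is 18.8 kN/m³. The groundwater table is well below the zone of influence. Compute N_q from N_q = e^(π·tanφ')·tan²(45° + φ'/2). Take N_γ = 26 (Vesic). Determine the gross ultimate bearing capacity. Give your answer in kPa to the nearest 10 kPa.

tan31° = 0.6009, so N_q = e^(π×0.6009)·tan²(60.5°) = 6.604 × 3.124 = 20.63.
Overburden at base level: q = 18.8 × 1.3 = 24.44 kPa.
Surcharge term q·N_q = 24.44 × 20.631 = 504.22 kPa; self-weight term 0.5·γ·B·N_γ = 0.5 × 18.8 × 3.9 × 26 = 953.16 kPa.
q_ult = 504.22 + 953.16 = 1457.4 kPa.

q_ult ≈ 1460 kPa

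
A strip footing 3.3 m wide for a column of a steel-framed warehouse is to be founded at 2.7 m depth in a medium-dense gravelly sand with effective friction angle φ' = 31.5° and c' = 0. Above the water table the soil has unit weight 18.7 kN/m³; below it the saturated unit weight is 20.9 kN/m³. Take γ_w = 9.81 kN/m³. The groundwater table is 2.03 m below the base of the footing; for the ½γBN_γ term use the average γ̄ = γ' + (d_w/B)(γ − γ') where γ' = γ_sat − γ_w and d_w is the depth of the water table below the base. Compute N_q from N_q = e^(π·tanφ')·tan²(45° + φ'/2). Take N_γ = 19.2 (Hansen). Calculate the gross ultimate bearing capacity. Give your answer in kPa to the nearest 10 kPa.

q_ult ≈ 1600 kPa

tan31.5° = 0.6128, so N_q = e^(π×0.6128)·tan²(60.75°) = 6.856 × 3.188 = 21.86.
Overburden at base level: q = 18.7 × 2.7 = 50.49 kPa.
The water table is 2.03 m below the base (< B = 3.3 m), so the ½γBN_γ term uses γ̄ = γ' + (d_w/B)(γ − γ') = 11.09 + (2.03/3.3)(18.7 − 11.09) = 15.771 kN/m³.
Surcharge term q·N_q = 50.49 × 21.861 = 1103.8 kPa; self-weight term 0.5·γ·B·N_γ = 0.5 × 15.771 × 3.3 × 19.2 = 499.63 kPa.
q_ult = 1103.8 + 499.63 = 1603.4 kPa.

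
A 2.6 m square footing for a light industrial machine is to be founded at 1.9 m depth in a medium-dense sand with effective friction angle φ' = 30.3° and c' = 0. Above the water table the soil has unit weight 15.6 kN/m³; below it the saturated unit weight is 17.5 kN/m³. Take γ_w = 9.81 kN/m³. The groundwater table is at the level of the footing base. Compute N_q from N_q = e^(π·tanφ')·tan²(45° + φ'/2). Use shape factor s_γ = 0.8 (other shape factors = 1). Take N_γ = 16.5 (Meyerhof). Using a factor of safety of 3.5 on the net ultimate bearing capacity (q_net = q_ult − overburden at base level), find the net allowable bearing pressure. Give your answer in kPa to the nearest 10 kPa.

q_all(net) ≈ 190 kPa

N_q = e^(π·tan30.3°)·tan²(60.15°) = 19.04.
Effective surcharge at the founding depth q = γ·D_f = 15.6 × 1.9 = 29.64 kPa.
The water table coincides with the base, so in the self-weight term γ → γ' = 7.69 kN/m³.
q_ult = q·N_q + 0.5·γ·B·N_γ·s_γ
     = 29.64 × 19.04 + 0.5 × 7.69 × 2.6 × 16.5 × 0.8
     = 564.33 + 131.96 = 696.29 kPa.
q_net = 696.29 − 29.64 = 666.65 kPa.
q_all(net) = 666.65 / 3.5 = 190.47 kPa.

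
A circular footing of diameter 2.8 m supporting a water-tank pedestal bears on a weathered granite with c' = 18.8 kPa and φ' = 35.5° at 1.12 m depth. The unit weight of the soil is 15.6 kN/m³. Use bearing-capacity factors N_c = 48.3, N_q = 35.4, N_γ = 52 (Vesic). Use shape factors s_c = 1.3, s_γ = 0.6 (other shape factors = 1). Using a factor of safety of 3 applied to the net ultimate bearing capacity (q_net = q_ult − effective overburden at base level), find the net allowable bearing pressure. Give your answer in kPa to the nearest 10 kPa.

q_all(net) ≈ 820 kPa

Overburden at base level: q = 15.6 × 1.12 = 17.472 kPa.
Cohesion term c·N_c·s_c = 18.8 × 48.3 × 1.3 = 1180.5 kPa; surcharge term q·N_q = 17.472 × 35.4 = 618.51 kPa; self-weight term 0.5·γ·B·N_γ·s_γ = 0.5 × 15.6 × 2.8 × 52 × 0.6 = 681.41 kPa.
q_ult = 1180.5 + 618.51 + 681.41 = 2480.4 kPa.
Net ultimate: q_net = 2480.4 − 17.472 = 2462.9 kPa.
q_all(net) = 2462.9 / 3 = 820.97 kPa.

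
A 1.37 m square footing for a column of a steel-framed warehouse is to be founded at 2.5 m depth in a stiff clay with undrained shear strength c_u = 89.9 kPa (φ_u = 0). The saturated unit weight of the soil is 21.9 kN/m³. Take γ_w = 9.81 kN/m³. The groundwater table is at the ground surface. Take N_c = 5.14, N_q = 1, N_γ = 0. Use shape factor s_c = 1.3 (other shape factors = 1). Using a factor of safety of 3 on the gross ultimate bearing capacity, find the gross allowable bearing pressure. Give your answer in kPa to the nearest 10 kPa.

With the water table at the surface the whole profile is submerged: γ' = 21.9 − 9.81 = 12.09 kN/m³, so q = γ'·D_f = 30.225 kPa.
q_ult = c·N_c·s_c + q·N_q
     = 89.9 × 5.14 × 1.3 + 30.225 × 1
     = 600.71 + 30.225 = 630.94 kPa.
q_all = 630.94 / 3 = 210.31 kPa.

q_all ≈ 210 kPa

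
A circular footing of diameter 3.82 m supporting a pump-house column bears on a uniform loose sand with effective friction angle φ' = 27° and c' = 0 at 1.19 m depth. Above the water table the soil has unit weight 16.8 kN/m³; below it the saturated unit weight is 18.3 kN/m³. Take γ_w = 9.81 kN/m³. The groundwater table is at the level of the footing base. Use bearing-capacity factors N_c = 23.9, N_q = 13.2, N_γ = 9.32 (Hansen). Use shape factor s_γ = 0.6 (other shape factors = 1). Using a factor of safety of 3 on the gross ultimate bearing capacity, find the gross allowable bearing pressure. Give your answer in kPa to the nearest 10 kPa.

Effective surcharge at the founding depth q = γ·D_f = 16.8 × 1.19 = 19.992 kPa.
The water table coincides with the base, so in the self-weight term γ → γ' = 8.49 kN/m³.
q_ult = q·N_q + 0.5·γ·B·N_γ·s_γ
     = 19.992 × 13.2 + 0.5 × 8.49 × 3.82 × 9.32 × 0.6
     = 263.89 + 90.679 = 354.57 kPa.
q_all = 354.57 / 3 = 118.19 kPa.

q_all ≈ 120 kPa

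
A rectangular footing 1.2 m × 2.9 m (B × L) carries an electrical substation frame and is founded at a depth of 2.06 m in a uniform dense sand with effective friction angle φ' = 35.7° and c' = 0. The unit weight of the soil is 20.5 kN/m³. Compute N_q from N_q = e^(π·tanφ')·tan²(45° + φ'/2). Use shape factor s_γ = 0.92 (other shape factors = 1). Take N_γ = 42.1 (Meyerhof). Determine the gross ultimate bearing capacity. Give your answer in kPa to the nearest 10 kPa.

q_ult ≈ 2010 kPa

tan35.7° = 0.7186, so N_q = e^(π×0.7186)·tan²(62.85°) = 9.559 × 3.802 = 36.35.
Overburden at base level: q = 20.5 × 2.06 = 42.23 kPa.
Surcharge term q·N_q = 42.23 × 36.346 = 1534.9 kPa; self-weight term 0.5·γ·B·N_γ·s_γ = 0.5 × 20.5 × 1.2 × 42.1 × 0.92 = 476.4 kPa.
q_ult = 1534.9 + 476.4 = 2011.3 kPa.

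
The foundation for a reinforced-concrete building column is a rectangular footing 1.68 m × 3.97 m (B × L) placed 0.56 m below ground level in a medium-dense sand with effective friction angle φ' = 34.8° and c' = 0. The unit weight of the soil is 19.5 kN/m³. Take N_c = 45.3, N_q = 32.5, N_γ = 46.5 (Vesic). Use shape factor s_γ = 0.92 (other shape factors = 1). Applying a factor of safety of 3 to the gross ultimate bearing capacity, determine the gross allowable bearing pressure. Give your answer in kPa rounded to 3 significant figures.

q_all ≈ 352 kPa

Effective surcharge at the founding depth q = γ·D_f = 19.5 × 0.56 = 10.92 kPa.
q_ult = q·N_q + 0.5·γ·B·N_γ·s_γ
     = 10.92 × 32.5 + 0.5 × 19.5 × 1.68 × 46.5 × 0.92
     = 354.9 + 700.74 = 1055.6 kPa.
q_all = q_ult / FS = 1055.6 / 3 = 351.88 kPa.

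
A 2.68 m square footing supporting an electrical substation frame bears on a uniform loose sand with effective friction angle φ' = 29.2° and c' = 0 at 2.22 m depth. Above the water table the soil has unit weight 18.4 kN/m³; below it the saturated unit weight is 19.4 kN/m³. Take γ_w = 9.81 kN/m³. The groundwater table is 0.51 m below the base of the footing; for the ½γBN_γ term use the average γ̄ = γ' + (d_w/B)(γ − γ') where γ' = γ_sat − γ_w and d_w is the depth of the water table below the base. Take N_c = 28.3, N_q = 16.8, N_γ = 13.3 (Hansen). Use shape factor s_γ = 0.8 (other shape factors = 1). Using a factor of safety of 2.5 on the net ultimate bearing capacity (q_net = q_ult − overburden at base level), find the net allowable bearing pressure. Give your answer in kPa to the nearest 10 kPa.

Overburden at base level: q = 18.4 × 2.22 = 40.848 kPa.
The water table is 0.51 m below the base (< B = 2.68 m), so the ½γBN_γ term uses γ̄ = γ' + (d_w/B)(γ − γ') = 9.59 + (0.51/2.68)(18.4 − 9.59) = 11.267 kN/m³.
Surcharge term q·N_q = 40.848 × 16.8 = 686.25 kPa; self-weight term 0.5·γ·B·N_γ·s_γ = 0.5 × 11.267 × 2.68 × 13.3 × 0.8 = 160.63 kPa.
q_ult = 686.25 + 160.63 = 846.88 kPa.
q_net = 846.88 − 40.848 = 806.03 kPa.
q_all(net) = 806.03 / 2.5 = 322.41 kPa.

q_all(net) ≈ 320 kPa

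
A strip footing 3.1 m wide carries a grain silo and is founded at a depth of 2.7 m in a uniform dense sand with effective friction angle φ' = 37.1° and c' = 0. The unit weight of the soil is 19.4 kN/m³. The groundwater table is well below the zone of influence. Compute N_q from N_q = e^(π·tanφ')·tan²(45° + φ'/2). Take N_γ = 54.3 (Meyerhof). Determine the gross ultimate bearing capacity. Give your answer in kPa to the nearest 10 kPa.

tan37.1° = 0.7563, so N_q = e^(π×0.7563)·tan²(63.55°) = 10.761 × 4.04 = 43.48.
Effective surcharge at the founding depth q = γ·D_f = 19.4 × 2.7 = 52.38 kPa.
q_ult = q·N_q + 0.5·γ·B·N_γ
     = 52.38 × 43.481 + 0.5 × 19.4 × 3.1 × 54.3
     = 2277.5 + 1632.8 = 3910.3 kPa.

q_ult ≈ 3910 kPa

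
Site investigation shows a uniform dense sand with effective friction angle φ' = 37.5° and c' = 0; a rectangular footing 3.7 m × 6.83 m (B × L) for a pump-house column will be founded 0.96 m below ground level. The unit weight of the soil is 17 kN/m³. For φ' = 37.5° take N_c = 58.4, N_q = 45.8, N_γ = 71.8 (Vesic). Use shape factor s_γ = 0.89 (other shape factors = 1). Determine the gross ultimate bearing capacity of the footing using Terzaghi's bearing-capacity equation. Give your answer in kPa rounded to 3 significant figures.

q_ult ≈ 2760 kPa

Overburden at base level: q = 17 × 0.96 = 16.32 kPa.
Surcharge term q·N_q = 16.32 × 45.8 = 747.46 kPa; self-weight term 0.5·γ·B·N_γ·s_γ = 0.5 × 17 × 3.7 × 71.8 × 0.89 = 2009.7 kPa.
q_ult = 747.46 + 2009.7 = 2757.2 kPa.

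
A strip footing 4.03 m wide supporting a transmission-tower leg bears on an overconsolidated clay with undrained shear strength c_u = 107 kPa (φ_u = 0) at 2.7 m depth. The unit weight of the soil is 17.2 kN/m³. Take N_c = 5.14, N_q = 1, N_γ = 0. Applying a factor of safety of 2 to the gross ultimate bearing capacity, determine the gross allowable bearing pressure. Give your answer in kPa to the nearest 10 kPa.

q_all ≈ 300 kPa

q = γ·D_f = 17.2 × 2.7 = 46.44 kPa.
c·N_c = 107 × 5.14 = 549.98 kPa
q·N_q = 46.44 × 1 = 46.44 kPa
q_ult = 549.98 + 46.44 = 596.42 kPa.
q_all = q_ult / FS = 596.42 / 2 = 298.21 kPa.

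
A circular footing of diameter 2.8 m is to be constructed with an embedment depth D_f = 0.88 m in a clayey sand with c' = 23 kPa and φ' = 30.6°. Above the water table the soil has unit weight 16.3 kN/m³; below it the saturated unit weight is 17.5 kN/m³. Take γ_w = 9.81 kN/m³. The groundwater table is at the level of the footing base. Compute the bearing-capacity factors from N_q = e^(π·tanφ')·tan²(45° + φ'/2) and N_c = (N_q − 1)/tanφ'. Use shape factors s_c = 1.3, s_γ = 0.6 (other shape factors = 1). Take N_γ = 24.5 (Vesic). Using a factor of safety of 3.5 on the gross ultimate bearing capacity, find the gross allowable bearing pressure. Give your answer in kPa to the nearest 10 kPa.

N_q = e^(π·tan30.6°)·tan²(60.3°) = 19.7; N_c = (N_q − 1)/tanφ' = 31.63.
q = γ·D_f = 16.3 × 0.88 = 14.344 kPa.
For the ½γBN_γ term take γ' = 17.5 − 9.81 = 7.69 kN/m³ (soil below base is submerged).
c·N_c·s_c = 23 × 31.626 × 1.3 = 945.62 kPa
q·N_q = 14.344 × 19.704 = 282.63 kPa
0.5·γ·B·N_γ·s_γ = 0.5 × 7.69 × 2.8 × 24.5 × 0.6 = 158.26 kPa
q_ult = 945.62 + 282.63 + 158.26 = 1386.5 kPa.
q_all = 1386.5 / 3.5 = 396.15 kPa.

q_all ≈ 400 kPa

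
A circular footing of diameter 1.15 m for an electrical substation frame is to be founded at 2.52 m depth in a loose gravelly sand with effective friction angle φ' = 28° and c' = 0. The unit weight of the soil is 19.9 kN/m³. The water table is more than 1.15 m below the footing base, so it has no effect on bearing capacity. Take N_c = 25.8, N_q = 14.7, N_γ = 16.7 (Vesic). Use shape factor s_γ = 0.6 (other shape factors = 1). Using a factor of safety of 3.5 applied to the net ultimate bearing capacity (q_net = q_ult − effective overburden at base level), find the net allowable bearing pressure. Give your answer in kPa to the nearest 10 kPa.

q = γ·D_f = 19.9 × 2.52 = 50.148 kPa.
q·N_q = 50.148 × 14.7 = 737.18 kPa
0.5·γ·B·N_γ·s_γ = 0.5 × 19.9 × 1.15 × 16.7 × 0.6 = 114.65 kPa
q_ult = 737.18 + 114.65 = 851.83 kPa.
Net ultimate: q_net = 851.83 − 50.148 = 801.68 kPa.
q_all(net) = 801.68 / 3.5 = 229.05 kPa.

q_all(net) ≈ 230 kPa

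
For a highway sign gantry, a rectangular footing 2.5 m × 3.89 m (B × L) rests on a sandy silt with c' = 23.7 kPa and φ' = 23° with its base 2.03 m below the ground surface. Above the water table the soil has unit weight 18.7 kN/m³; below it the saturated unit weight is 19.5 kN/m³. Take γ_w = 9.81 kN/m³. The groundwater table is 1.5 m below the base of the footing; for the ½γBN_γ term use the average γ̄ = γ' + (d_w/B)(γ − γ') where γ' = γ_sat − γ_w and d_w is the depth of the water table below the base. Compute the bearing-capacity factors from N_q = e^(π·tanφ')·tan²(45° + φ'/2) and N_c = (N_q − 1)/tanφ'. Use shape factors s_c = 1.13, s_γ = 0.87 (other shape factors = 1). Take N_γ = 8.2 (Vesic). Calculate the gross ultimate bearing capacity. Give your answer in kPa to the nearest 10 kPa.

q_ult ≈ 950 kPa

tan23° = 0.4245, so N_q = e^(π×0.4245)·tan²(56.5°) = 3.794 × 2.283 = 8.66.
N_c = (8.66 − 1)/tan23° = 18.05.
Effective surcharge at the founding depth q = γ·D_f = 18.7 × 2.03 = 37.961 kPa.
With d_w = 1.5 m < B, γ̄ = 9.69 + (1.5/2.5) × (18.7 − 9.69) = 15.096 kN/m³.
q_ult = c·N_c·s_c + q·N_q + 0.5·γ·B·N_γ·s_γ
     = 23.7 × 18.049 × 1.13 + 37.961 × 8.6612 + 0.5 × 15.096 × 2.5 × 8.2 × 0.87
     = 483.36 + 328.79 + 134.62 = 946.77 kPa.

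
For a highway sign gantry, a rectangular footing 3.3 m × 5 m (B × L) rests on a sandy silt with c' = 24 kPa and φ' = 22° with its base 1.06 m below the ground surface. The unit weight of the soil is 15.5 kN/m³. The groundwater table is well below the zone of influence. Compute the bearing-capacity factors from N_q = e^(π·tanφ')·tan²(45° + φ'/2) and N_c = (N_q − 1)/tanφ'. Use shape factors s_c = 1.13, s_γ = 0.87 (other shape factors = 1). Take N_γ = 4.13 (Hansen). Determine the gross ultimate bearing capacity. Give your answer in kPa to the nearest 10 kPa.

q_ult ≈ 680 kPa

tan22° = 0.404, so N_q = e^(π×0.404)·tan²(56°) = 3.558 × 2.198 = 7.82.
N_c = (7.82 − 1)/tan22° = 16.88.
Overburden at base level: q = 15.5 × 1.06 = 16.43 kPa.
Cohesion term c·N_c·s_c = 24 × 16.883 × 1.13 = 457.86 kPa; surcharge term q·N_q = 16.43 × 7.8211 = 128.5 kPa; self-weight term 0.5·γ·B·N_γ·s_γ = 0.5 × 15.5 × 3.3 × 4.13 × 0.87 = 91.894 kPa.
q_ult = 457.86 + 128.5 + 91.894 = 678.26 kPa.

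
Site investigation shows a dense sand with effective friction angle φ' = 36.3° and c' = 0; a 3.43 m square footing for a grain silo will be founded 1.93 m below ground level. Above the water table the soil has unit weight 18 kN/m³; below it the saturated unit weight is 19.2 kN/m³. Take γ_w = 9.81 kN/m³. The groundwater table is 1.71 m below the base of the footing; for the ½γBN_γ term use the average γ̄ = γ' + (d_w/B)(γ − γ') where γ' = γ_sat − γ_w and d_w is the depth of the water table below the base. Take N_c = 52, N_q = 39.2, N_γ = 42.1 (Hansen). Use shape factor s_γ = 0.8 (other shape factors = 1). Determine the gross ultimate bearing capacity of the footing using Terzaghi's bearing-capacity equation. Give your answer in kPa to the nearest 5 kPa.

q_ult ≈ 2150 kPa

Overburden at base level: q = 18 × 1.93 = 34.74 kPa.
The water table is 1.71 m below the base (< B = 3.43 m), so the ½γBN_γ term uses γ̄ = γ' + (d_w/B)(γ − γ') = 9.39 + (1.71/3.43)(18 − 9.39) = 13.682 kN/m³.
Surcharge term q·N_q = 34.74 × 39.2 = 1361.8 kPa; self-weight term 0.5·γ·B·N_γ·s_γ = 0.5 × 13.682 × 3.43 × 42.1 × 0.8 = 790.31 kPa.
q_ult = 1361.8 + 790.31 = 2152.1 kPa.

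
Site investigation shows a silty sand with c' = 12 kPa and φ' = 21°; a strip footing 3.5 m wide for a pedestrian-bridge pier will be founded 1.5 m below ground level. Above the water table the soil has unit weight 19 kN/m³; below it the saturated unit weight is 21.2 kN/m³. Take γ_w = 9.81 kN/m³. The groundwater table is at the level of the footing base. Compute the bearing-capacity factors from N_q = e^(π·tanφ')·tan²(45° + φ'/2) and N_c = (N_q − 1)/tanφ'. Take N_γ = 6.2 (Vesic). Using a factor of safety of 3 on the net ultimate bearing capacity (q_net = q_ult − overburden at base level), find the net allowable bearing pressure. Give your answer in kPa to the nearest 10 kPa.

q_all(net) ≈ 160 kPa

N_q = e^(π·tan21°)·tan²(55.5°) = 7.07; N_c = (N_q − 1)/tanφ' = 15.81.
q = γ·D_f = 19 × 1.5 = 28.5 kPa.
For the ½γBN_γ term take γ' = 21.2 − 9.81 = 11.39 kN/m³ (soil below base is submerged).
c·N_c = 12 × 15.815 = 189.78 kPa
q·N_q = 28.5 × 7.0708 = 201.52 kPa
0.5·γ·B·N_γ = 0.5 × 11.39 × 3.5 × 6.2 = 123.58 kPa
q_ult = 189.78 + 201.52 + 123.58 = 514.88 kPa.
q_net = 514.88 − 28.5 = 486.38 kPa.
q_all(net) = 486.38 / 3 = 162.13 kPa.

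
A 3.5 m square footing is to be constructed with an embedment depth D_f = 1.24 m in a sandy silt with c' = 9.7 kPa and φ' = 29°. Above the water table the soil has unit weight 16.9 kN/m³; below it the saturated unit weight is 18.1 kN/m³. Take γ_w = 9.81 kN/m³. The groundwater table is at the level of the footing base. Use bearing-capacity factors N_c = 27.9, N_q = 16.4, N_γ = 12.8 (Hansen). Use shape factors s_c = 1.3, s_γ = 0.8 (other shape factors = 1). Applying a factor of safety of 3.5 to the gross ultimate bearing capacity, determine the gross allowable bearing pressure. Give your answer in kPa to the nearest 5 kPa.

Overburden at base level: q = 16.9 × 1.24 = 20.956 kPa.
Below the base the soil is submerged, so the ½γBN_γ term uses γ' = 18.1 − 9.81 = 8.29 kN/m³.
Cohesion term c·N_c·s_c = 9.7 × 27.9 × 1.3 = 351.82 kPa; surcharge term q·N_q = 20.956 × 16.4 = 343.68 kPa; self-weight term 0.5·γ·B·N_γ·s_γ = 0.5 × 8.29 × 3.5 × 12.8 × 0.8 = 148.56 kPa.
q_ult = 351.82 + 343.68 + 148.56 = 844.05 kPa.
q_all = q_ult / FS = 844.05 / 3.5 = 241.16 kPa.

q_all ≈ 240 kPa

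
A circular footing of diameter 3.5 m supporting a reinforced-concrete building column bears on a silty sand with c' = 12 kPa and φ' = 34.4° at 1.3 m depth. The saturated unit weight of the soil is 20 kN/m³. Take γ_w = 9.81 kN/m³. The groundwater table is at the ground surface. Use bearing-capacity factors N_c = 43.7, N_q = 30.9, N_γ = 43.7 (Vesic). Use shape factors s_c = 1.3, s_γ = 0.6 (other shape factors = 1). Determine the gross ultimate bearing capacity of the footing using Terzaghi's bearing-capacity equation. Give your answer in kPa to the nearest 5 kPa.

q_ult ≈ 1560 kPa

γ' = 20 − 9.81 = 10.19 kN/m³ (submerged throughout). q = 10.19 × 1.3 = 13.247 kPa; the same γ' applies in the ½γBN_γ term.
c·N_c·s_c = 12 × 43.7 × 1.3 = 681.72 kPa
q·N_q = 13.247 × 30.9 = 409.33 kPa
0.5·γ·B·N_γ·s_γ = 0.5 × 10.19 × 3.5 × 43.7 × 0.6 = 467.57 kPa
q_ult = 681.72 + 409.33 + 467.57 = 1558.6 kPa.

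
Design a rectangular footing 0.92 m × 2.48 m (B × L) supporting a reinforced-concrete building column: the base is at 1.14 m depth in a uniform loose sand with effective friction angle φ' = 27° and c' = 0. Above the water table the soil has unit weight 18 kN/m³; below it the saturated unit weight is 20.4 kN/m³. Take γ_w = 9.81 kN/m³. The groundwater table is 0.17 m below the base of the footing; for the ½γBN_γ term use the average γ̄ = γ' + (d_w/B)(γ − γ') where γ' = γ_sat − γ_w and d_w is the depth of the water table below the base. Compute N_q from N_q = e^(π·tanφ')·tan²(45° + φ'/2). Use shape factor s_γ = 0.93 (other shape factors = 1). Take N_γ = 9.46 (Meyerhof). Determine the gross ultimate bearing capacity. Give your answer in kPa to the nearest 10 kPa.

q_ult ≈ 320 kPa

tan27° = 0.5095, so N_q = e^(π×0.5095)·tan²(58.5°) = 4.957 × 2.663 = 13.2.
Effective surcharge at the founding depth q = γ·D_f = 18 × 1.14 = 20.52 kPa.
With d_w = 0.17 m < B, γ̄ = 10.59 + (0.17/0.92) × (18 − 10.59) = 11.959 kN/m³.
q_ult = q·N_q + 0.5·γ·B·N_γ·s_γ
     = 20.52 × 13.199 + 0.5 × 11.959 × 0.92 × 9.46 × 0.93
     = 270.85 + 48.399 = 319.25 kPa.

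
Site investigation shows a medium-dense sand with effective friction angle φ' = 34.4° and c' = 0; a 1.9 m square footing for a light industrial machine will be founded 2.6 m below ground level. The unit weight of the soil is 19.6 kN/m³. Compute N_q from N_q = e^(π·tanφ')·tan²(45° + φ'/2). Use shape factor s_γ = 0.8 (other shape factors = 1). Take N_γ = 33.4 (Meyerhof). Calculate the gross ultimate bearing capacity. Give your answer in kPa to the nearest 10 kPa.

tan34.4° = 0.6847, so N_q = e^(π×0.6847)·tan²(62.2°) = 8.594 × 3.597 = 30.92.
q = γ·D_f = 19.6 × 2.6 = 50.96 kPa.
q·N_q = 50.96 × 30.917 = 1575.5 kPa
0.5·γ·B·N_γ·s_γ = 0.5 × 19.6 × 1.9 × 33.4 × 0.8 = 497.53 kPa
q_ult = 1575.5 + 497.53 = 2073 kPa.

q_ult ≈ 2070 kPa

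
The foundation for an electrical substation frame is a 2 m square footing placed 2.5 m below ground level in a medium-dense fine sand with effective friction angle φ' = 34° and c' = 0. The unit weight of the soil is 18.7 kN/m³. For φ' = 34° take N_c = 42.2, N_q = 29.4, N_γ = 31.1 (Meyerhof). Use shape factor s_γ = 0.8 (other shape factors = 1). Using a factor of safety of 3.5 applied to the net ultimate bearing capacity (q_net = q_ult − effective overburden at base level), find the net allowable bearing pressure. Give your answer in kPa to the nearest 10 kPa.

q = γ·D_f = 18.7 × 2.5 = 46.75 kPa.
q·N_q = 46.75 × 29.4 = 1374.5 kPa
0.5·γ·B·N_γ·s_γ = 0.5 × 18.7 × 2 × 31.1 × 0.8 = 465.26 kPa
q_ult = 1374.5 + 465.26 = 1839.7 kPa.
Net ultimate: q_net = 1839.7 − 46.75 = 1793 kPa.
q_all(net) = 1793 / 3.5 = 512.27 kPa.

q_all(net) ≈ 510 kPa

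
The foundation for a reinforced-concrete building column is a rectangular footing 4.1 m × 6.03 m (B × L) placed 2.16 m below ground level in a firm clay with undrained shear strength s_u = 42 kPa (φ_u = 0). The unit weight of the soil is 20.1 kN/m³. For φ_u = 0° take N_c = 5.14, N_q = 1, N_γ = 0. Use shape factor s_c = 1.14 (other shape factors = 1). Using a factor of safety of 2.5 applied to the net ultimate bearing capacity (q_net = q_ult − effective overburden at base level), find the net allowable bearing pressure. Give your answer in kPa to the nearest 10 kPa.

Effective surcharge at the founding depth q = γ·D_f = 20.1 × 2.16 = 43.416 kPa.
q_ult = c·N_c·s_c + q·N_q
     = 42 × 5.14 × 1.14 + 43.416 × 1
     = 246.1 + 43.416 = 289.52 kPa.
Net ultimate: q_net = 289.52 − 43.416 = 246.1 kPa.
q_all(net) = 246.1 / 2.5 = 98.441 kPa.

q_all(net) ≈ 100 kPa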